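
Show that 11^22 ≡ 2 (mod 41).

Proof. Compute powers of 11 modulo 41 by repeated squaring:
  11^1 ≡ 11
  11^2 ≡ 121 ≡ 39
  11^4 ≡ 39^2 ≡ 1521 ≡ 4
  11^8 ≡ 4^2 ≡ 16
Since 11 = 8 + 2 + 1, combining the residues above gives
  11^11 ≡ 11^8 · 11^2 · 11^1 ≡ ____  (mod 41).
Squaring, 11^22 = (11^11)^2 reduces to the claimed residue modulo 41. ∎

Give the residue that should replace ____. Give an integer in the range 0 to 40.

17

Multiply the listed residues: 16 · 39 · 11 = 624 → 6864.
Reducing modulo 41: 6864 = 167·41 + 17, so 11^11 ≡ 17.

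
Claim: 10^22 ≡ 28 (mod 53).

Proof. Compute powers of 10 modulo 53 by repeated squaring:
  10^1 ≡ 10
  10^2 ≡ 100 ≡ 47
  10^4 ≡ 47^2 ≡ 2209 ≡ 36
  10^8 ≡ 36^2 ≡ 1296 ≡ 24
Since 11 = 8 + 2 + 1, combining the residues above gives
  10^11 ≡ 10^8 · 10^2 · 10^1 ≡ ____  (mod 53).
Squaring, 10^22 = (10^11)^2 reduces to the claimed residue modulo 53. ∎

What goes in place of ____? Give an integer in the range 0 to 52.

10^8 · 10^2 · 10^1 ≡ 24 · 47 · 10 = 11280.
11280 mod 53 = 44, so 10^11 ≡ 44 (mod 53).

44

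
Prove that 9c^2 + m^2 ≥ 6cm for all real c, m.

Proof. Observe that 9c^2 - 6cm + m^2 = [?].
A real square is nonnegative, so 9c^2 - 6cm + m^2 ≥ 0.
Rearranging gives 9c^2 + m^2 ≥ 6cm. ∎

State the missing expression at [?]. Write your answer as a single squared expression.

(3c - m)^2

The leading and trailing coefficients are 3^2 and 1^2, and 6 = 2·3·1, so the trinomial is (3c - m)^2.
Hence 9c^2 - 6cm + m^2 ≥ 0.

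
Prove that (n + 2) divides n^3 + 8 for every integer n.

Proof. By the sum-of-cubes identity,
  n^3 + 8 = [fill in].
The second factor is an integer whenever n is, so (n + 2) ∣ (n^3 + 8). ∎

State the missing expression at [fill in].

(n + 2)(n^2 - 2n + 4)

a^3 + b^3 = (a + b)(a^2 - ab + b^2). With a = n, b = 2:
n^3 + 8 = (n + 2)(n^2 - 2n + 4).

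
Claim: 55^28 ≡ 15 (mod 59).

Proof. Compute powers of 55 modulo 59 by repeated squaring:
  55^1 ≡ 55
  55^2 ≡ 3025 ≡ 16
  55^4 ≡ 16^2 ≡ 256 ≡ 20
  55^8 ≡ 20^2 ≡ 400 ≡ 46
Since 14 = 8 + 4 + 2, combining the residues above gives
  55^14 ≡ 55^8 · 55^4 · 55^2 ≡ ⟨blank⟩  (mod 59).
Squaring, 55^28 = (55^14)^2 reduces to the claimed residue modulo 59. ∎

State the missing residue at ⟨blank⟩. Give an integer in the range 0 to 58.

29

Multiply the listed residues: 46 · 20 · 16 = 920 → 14720.
Reducing modulo 59: 14720 = 249·59 + 29, so 55^14 ≡ 29.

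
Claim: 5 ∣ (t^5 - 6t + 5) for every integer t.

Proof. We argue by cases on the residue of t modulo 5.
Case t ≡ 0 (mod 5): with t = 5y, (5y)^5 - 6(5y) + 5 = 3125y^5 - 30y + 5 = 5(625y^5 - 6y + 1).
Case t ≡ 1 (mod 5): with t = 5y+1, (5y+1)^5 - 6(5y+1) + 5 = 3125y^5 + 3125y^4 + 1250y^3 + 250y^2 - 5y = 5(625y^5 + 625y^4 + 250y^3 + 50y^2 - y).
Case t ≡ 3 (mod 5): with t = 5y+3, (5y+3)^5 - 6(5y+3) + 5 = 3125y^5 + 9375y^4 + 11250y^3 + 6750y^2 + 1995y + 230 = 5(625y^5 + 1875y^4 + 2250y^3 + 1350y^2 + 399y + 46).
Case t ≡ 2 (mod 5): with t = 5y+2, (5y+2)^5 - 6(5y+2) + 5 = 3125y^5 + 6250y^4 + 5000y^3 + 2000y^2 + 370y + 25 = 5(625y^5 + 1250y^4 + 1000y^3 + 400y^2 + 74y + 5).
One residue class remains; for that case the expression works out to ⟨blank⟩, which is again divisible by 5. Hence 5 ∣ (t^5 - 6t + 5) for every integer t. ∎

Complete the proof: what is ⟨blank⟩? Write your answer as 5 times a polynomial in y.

5(625y^5 + 2500y^4 + 4000y^3 + 3200y^2 + 1274y + 201)

Only t ≡ 4 (mod 5) is unaccounted for. Put t = 5y+4:
(5y+4)^5 - 6(5y+4) + 5 expands to 3125y^5 + 12500y^4 + 20000y^3 + 16000y^2 + 6370y + 1005,
and factoring out 5 leaves 5(625y^5 + 2500y^4 + 4000y^3 + 3200y^2 + 1274y + 201).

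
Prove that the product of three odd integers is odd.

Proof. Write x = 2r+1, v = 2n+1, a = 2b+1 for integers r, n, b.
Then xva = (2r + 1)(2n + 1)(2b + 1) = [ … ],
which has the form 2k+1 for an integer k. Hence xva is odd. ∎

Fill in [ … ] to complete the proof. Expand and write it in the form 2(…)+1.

2(4bnr + 2bn + 2br + b + 2nr + n + r) + 1

(2r + 1)(2n + 1)(2b + 1) = 8bnr + 4bn + 4br + 2b + 4nr + 2n + 2r + 1
= 2(4bnr + 2bn + 2br + b + 2nr + n + r) + 1.
Since 4bnr + 2bn + 2br + b + 2nr + n + r is an integer, the product is of the form 2k+1 for an integer k.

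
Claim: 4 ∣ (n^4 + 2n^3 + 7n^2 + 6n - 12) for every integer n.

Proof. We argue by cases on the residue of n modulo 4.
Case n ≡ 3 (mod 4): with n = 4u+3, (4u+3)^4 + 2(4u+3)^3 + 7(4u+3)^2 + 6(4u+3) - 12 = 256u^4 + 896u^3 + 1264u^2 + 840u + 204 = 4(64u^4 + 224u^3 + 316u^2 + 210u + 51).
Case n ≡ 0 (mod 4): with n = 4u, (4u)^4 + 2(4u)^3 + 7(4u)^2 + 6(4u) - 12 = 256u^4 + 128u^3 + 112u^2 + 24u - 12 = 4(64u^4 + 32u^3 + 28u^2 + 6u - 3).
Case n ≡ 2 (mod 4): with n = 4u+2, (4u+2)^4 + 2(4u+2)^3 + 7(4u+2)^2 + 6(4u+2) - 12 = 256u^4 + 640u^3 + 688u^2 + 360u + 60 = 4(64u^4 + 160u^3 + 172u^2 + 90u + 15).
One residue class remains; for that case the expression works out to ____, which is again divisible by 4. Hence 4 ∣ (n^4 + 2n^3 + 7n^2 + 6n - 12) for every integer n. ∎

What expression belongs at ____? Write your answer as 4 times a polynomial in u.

4(64u^4 + 96u^3 + 76u^2 + 30u + 1)

Only n ≡ 1 (mod 4) is unaccounted for. Put n = 4u+1:
(4u+1)^4 + 2(4u+1)^3 + 7(4u+1)^2 + 6(4u+1) - 12 expands to 256u^4 + 384u^3 + 304u^2 + 120u + 4,
and factoring out 4 leaves 4(64u^4 + 96u^3 + 76u^2 + 30u + 1).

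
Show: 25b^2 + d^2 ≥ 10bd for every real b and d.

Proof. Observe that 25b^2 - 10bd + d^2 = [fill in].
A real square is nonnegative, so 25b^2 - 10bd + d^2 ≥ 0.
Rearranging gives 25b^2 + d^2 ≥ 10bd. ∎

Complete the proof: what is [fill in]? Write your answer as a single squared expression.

(5b - d)^2

25b^2 - 10bd + d^2 is a perfect-square trinomial: the outer terms are (5b)^2 and (d)^2, and the cross term is -2·5b·d.
So 25b^2 - 10bd + d^2 = (5b - d)^2 ≥ 0.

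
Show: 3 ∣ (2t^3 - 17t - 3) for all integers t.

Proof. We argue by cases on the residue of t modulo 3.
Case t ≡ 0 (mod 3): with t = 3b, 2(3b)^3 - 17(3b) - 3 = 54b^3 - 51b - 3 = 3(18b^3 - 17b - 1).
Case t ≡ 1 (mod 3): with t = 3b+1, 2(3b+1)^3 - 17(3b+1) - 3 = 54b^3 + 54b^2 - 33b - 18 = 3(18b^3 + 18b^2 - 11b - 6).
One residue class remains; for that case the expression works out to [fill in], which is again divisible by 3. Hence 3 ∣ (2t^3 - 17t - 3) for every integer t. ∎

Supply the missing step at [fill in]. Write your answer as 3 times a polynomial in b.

3(18b^3 + 36b^2 + 7b - 7)

The residues treated are {0, 1}, so the missing case is t ≡ 2 (mod 3); write t = 3b+2.
Then 2(3b+2)^3 - 17(3b+2) - 3 = 54b^3 + 108b^2 + 21b - 21 = 3(18b^3 + 36b^2 + 7b - 7).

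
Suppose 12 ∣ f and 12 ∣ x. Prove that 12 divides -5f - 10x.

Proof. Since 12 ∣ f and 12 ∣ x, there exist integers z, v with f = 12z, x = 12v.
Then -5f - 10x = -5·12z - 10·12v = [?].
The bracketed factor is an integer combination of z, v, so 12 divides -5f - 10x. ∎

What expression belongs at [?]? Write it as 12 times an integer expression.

12(-10v - 5z)

Each term has a factor of 12: -5·12z - 10·12v = 12·(-10v - 5z).
Since -10v - 5z is an integer, 12 ∣ (-5f - 10x).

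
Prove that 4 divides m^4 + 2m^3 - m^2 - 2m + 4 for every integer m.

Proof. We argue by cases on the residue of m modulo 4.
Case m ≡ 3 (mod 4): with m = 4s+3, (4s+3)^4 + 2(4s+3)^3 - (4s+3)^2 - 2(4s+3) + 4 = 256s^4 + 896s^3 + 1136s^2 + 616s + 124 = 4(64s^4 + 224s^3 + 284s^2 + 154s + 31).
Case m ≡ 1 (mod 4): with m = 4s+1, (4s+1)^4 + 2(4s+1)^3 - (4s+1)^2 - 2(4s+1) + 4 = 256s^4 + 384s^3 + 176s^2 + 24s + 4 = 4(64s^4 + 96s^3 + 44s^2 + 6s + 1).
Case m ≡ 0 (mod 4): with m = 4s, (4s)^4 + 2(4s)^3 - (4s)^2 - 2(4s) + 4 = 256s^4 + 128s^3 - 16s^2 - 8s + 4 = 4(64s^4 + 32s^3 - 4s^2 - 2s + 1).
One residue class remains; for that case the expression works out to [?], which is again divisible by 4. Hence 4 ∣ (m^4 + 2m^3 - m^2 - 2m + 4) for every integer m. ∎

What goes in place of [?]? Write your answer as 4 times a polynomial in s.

Only m ≡ 2 (mod 4) is unaccounted for. Put m = 4s+2:
(4s+2)^4 + 2(4s+2)^3 - (4s+2)^2 - 2(4s+2) + 4 expands to 256s^4 + 640s^3 + 560s^2 + 200s + 28,
and factoring out 4 leaves 4(64s^4 + 160s^3 + 140s^2 + 50s + 7).

4(64s^4 + 160s^3 + 140s^2 + 50s + 7)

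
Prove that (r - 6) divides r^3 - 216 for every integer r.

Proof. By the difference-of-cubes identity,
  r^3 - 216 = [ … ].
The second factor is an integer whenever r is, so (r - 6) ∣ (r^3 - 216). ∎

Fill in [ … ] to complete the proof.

(r - 6)(r^2 + 6r + 36)

a^3 - b^3 = (a - b)(a^2 + ab + b^2). With a = r, b = 6:
r^3 - 216 = (r - 6)(r^2 + 6r + 36).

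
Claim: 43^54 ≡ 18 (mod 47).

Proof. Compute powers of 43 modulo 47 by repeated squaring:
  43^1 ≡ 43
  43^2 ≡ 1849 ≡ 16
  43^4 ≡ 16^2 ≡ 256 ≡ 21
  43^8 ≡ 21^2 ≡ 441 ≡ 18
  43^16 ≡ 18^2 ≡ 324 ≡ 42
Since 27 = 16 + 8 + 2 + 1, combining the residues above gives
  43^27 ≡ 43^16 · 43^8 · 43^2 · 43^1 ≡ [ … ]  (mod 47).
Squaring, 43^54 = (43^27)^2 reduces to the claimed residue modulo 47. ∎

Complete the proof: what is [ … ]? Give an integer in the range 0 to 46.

26

Multiply the listed residues: 42 · 18 · 16 · 43 = 756 → 12096 → 520128.
Reducing modulo 47: 520128 = 11066·47 + 26, so 43^27 ≡ 26.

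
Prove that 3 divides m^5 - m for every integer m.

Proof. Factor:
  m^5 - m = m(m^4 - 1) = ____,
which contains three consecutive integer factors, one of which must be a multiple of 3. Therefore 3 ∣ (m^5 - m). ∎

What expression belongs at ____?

m^4 - 1 = (m^2 - 1)(m^2 + 1), and m^2 - 1 = (m-1)(m+1).
So m(m^4 - 1) = (m - 1)m(m + 1)(m^2 + 1).

(m - 1)m(m + 1)(m^2 + 1)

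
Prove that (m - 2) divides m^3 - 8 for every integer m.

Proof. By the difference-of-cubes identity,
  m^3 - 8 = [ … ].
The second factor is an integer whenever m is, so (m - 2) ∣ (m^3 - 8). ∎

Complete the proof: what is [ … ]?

Polynomial division of m^3 - 8 by m - 2 leaves remainder 0 and quotient m^2 + 2m + 4.
Hence m^3 - 8 = (m - 2)(m^2 + 2m + 4).

(m - 2)(m^2 + 2m + 4)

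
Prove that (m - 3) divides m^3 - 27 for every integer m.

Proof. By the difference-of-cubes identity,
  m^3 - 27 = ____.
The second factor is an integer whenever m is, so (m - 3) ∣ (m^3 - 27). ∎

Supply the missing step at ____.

Polynomial division of m^3 - 27 by m - 3 leaves remainder 0 and quotient m^2 + 3m + 9.
Hence m^3 - 27 = (m - 3)(m^2 + 3m + 9).

(m - 3)(m^2 + 3m + 9)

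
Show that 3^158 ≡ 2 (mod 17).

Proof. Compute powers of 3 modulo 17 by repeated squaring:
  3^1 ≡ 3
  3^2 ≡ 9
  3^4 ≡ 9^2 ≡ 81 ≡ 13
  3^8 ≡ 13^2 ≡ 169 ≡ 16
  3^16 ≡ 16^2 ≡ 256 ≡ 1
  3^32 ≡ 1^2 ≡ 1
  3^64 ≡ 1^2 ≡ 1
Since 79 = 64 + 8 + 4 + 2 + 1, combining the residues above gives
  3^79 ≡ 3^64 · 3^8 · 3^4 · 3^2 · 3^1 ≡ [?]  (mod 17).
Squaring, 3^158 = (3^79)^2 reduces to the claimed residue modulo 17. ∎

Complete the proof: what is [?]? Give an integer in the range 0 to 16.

3^64 · 3^8 · 3^4 · 3^2 · 3^1 ≡ 1 · 16 · 13 · 9 · 3 = 5616.
5616 mod 17 = 6, so 3^79 ≡ 6 (mod 17).

6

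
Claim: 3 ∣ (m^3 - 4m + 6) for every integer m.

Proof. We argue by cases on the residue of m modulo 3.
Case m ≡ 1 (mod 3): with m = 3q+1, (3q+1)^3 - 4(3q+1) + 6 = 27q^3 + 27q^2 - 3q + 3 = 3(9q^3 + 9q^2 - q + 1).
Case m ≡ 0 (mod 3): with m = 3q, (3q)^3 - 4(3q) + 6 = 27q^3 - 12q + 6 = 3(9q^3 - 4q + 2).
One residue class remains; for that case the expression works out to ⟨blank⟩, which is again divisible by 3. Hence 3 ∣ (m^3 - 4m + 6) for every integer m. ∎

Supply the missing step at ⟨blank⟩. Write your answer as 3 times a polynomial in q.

3(9q^3 + 18q^2 + 8q + 2)

The residues treated are {1, 0}, so the missing case is m ≡ 2 (mod 3); write m = 3q+2.
Then (3q+2)^3 - 4(3q+2) + 6 = 27q^3 + 54q^2 + 24q + 6 = 3(9q^3 + 18q^2 + 8q + 2).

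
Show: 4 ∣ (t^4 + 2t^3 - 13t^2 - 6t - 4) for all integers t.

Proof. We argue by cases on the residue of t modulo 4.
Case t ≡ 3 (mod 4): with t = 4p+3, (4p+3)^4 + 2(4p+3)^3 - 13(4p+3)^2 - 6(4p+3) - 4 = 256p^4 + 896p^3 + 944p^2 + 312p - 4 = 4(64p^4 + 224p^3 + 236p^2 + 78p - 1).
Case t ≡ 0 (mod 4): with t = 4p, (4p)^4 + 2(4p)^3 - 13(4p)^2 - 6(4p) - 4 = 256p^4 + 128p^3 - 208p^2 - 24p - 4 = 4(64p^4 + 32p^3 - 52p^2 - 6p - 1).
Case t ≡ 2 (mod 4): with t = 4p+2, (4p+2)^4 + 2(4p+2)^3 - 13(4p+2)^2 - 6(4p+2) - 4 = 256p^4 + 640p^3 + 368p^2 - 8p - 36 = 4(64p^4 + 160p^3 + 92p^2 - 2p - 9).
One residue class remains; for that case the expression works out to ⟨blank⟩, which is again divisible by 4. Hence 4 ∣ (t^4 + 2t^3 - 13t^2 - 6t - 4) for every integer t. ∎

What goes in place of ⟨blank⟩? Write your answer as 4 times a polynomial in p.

The residues treated are {3, 0, 2}, so the missing case is t ≡ 1 (mod 4); write t = 4p+1.
Then (4p+1)^4 + 2(4p+1)^3 - 13(4p+1)^2 - 6(4p+1) - 4 = 256p^4 + 384p^3 - 16p^2 - 88p - 20 = 4(64p^4 + 96p^3 - 4p^2 - 22p - 5).

4(64p^4 + 96p^3 - 4p^2 - 22p - 5)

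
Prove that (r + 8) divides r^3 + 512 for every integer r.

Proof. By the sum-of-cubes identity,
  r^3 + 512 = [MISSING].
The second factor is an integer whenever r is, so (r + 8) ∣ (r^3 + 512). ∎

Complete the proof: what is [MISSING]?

(r + 8)(r^2 - 8r + 64)

Polynomial division of r^3 + 512 by r + 8 leaves remainder 0 and quotient r^2 - 8r + 64.
Hence r^3 + 512 = (r + 8)(r^2 - 8r + 64).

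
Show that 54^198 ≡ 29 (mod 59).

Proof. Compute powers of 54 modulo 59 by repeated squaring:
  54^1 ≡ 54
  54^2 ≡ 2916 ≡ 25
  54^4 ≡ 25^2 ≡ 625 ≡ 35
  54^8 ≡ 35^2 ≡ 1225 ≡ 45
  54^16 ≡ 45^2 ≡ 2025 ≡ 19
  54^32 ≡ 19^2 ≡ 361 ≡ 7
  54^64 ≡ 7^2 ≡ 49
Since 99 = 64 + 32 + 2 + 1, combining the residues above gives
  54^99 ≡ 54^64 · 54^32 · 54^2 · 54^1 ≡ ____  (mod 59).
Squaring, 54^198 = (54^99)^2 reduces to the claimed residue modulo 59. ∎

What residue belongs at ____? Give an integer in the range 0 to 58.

18

Multiply the listed residues: 49 · 7 · 25 · 54 = 343 → 8575 → 463050.
Reducing modulo 59: 463050 = 7848·59 + 18, so 54^99 ≡ 18.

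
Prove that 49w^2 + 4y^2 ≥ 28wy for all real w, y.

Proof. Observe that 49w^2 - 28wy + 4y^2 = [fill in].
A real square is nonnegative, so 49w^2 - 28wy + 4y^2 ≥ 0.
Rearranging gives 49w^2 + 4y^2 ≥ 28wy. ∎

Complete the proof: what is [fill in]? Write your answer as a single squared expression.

(7w - 2y)^2

The leading and trailing coefficients are 7^2 and 2^2, and 28 = 2·7·2, so the trinomial is (7w - 2y)^2.
Hence 49w^2 - 28wy + 4y^2 ≥ 0.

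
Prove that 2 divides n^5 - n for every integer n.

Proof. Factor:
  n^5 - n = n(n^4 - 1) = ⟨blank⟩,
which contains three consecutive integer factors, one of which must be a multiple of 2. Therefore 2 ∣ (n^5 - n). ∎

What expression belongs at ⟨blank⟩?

(n - 1)n(n + 1)(n^2 + 1)

n^4 - 1 = (n^2 - 1)(n^2 + 1), and n^2 - 1 = (n-1)(n+1).
So n(n^4 - 1) = (n - 1)n(n + 1)(n^2 + 1).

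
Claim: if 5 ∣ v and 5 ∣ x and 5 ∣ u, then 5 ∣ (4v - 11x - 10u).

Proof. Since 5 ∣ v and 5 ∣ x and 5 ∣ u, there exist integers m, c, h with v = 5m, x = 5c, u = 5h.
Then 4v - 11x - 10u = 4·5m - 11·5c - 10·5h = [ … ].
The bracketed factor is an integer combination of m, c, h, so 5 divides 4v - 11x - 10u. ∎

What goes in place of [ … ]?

Pull the common 5 out of every term: 4·5m - 11·5c - 10·5h = 5(-11c - 10h + 4m).
-11c - 10h + 4m is an integer, which exhibits the divisibility.

5(-11c - 10h + 4m)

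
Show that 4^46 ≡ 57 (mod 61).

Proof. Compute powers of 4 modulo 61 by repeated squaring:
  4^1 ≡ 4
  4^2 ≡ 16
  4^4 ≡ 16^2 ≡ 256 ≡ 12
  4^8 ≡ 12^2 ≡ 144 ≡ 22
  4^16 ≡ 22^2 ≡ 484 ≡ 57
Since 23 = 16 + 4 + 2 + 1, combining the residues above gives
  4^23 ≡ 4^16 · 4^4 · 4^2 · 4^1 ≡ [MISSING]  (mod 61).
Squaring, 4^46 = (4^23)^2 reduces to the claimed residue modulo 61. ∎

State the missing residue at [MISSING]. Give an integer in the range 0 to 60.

39

Multiply the listed residues: 57 · 12 · 16 · 4 = 684 → 10944 → 43776.
Reducing modulo 61: 43776 = 717·61 + 39, so 4^23 ≡ 39.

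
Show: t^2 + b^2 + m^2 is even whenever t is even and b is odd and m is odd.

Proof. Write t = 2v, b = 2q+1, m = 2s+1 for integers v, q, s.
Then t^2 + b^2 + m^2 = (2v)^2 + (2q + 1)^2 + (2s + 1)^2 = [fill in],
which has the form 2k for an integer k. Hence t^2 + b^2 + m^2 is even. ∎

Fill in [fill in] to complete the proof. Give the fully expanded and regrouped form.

2(2q^2 + 2q + 2s^2 + 2s + 2v^2 + 1)

Expanding: (2v)^2 + (2q + 1)^2 + (2s + 1)^2 = 4q^2 + 4q + 4s^2 + 4s + 4v^2 + 2.
Every term is even; pulling out the factor of 2 gives 2(2q^2 + 2q + 2s^2 + 2s + 2v^2 + 1).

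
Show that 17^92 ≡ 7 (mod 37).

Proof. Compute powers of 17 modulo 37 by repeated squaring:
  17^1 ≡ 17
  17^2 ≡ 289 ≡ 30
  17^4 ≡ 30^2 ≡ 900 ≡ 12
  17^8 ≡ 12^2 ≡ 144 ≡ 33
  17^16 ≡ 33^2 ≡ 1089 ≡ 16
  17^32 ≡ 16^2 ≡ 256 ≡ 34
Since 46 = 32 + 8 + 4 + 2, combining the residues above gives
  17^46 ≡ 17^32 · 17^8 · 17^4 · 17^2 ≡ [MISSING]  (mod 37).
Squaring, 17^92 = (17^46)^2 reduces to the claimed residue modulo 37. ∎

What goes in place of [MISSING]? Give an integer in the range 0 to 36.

17^32 · 17^8 · 17^4 · 17^2 ≡ 34 · 33 · 12 · 30 = 403920.
403920 mod 37 = 28, so 17^46 ≡ 28 (mod 37).

28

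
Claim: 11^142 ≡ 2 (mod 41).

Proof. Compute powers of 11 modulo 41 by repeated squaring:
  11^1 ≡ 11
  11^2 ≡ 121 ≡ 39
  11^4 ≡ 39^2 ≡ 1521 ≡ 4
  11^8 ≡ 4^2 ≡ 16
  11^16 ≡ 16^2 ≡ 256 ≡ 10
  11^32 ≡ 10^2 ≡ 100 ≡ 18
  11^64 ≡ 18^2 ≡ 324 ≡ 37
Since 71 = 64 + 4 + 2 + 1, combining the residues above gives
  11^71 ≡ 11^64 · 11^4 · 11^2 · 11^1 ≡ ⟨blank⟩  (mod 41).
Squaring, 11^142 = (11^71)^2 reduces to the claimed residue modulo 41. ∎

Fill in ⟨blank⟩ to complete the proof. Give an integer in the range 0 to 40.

11^64 · 11^4 · 11^2 · 11^1 ≡ 37 · 4 · 39 · 11 = 63492.
63492 mod 41 = 24, so 11^71 ≡ 24 (mod 41).

24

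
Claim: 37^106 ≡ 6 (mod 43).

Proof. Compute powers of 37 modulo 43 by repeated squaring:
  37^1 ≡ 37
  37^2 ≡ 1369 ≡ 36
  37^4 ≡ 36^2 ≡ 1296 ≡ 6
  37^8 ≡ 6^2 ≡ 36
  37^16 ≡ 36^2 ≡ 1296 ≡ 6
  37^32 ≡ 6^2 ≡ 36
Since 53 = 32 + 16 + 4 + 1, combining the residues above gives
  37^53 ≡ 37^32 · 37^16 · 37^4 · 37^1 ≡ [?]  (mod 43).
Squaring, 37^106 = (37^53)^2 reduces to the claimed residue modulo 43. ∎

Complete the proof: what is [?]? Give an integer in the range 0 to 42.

37^32 · 37^16 · 37^4 · 37^1 ≡ 36 · 6 · 6 · 37 = 47952.
47952 mod 43 = 7, so 37^53 ≡ 7 (mod 43).

7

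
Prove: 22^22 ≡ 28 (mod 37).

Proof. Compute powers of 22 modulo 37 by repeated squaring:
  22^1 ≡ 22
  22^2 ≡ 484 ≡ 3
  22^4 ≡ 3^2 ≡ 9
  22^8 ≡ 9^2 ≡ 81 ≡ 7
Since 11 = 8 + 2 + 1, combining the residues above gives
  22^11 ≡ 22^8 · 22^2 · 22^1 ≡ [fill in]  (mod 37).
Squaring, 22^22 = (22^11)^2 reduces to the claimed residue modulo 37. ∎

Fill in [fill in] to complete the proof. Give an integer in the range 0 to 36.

18

Multiply the listed residues: 7 · 3 · 22 = 21 → 462.
Reducing modulo 37: 462 = 12·37 + 18, so 22^11 ≡ 18.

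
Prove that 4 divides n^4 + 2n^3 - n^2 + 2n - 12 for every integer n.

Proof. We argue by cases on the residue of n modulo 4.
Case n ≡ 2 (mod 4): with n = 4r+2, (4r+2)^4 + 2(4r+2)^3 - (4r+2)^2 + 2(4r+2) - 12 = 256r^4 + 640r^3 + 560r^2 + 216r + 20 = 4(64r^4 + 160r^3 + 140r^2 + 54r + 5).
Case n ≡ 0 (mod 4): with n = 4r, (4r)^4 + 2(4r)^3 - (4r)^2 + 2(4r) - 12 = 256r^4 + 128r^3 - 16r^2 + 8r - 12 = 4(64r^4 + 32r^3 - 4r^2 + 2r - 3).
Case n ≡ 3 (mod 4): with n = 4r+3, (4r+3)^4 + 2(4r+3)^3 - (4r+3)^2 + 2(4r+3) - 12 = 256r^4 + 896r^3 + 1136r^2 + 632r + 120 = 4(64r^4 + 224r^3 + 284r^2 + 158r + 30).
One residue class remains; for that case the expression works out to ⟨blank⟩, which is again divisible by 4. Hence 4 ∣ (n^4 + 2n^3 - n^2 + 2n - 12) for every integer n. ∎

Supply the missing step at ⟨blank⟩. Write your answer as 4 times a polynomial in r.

The residues treated are {2, 0, 3}, so the missing case is n ≡ 1 (mod 4); write n = 4r+1.
Then (4r+1)^4 + 2(4r+1)^3 - (4r+1)^2 + 2(4r+1) - 12 = 256r^4 + 384r^3 + 176r^2 + 40r - 8 = 4(64r^4 + 96r^3 + 44r^2 + 10r - 2).

4(64r^4 + 96r^3 + 44r^2 + 10r - 2)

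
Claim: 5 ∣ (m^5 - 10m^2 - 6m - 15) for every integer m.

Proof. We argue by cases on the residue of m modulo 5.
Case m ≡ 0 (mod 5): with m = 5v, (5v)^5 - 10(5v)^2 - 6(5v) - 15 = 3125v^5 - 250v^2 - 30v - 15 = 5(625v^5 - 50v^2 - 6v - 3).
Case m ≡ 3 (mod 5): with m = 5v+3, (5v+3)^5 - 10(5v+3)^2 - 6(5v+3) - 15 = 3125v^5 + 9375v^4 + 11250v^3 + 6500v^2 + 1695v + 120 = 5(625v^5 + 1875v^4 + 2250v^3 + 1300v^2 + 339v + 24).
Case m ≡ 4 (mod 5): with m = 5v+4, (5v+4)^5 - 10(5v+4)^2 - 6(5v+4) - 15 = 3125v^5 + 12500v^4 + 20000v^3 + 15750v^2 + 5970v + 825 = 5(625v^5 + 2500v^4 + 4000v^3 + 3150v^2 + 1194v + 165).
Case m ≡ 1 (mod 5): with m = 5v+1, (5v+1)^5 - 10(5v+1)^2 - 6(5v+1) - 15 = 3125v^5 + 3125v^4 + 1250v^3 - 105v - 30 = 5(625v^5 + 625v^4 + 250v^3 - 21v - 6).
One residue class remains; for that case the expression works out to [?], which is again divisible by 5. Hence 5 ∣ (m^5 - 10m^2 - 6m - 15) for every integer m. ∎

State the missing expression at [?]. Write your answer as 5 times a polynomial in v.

5(625v^5 + 1250v^4 + 1000v^3 + 350v^2 + 34v - 7)

Only m ≡ 2 (mod 5) is unaccounted for. Put m = 5v+2:
(5v+2)^5 - 10(5v+2)^2 - 6(5v+2) - 15 expands to 3125v^5 + 6250v^4 + 5000v^3 + 1750v^2 + 170v - 35,
and factoring out 5 leaves 5(625v^5 + 1250v^4 + 1000v^3 + 350v^2 + 34v - 7).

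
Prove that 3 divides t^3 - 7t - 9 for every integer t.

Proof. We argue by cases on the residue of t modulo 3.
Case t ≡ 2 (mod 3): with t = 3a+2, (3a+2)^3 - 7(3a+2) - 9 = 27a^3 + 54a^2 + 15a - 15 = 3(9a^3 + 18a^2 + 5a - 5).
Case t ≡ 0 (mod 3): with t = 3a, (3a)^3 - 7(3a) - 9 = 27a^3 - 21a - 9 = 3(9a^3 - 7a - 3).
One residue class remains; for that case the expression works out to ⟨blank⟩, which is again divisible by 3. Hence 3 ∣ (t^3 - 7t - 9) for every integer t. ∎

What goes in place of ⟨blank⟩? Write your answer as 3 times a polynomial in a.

3(9a^3 + 9a^2 - 4a - 5)

Only t ≡ 1 (mod 3) is unaccounted for. Put t = 3a+1:
(3a+1)^3 - 7(3a+1) - 9 expands to 27a^3 + 27a^2 - 12a - 15,
and factoring out 3 leaves 3(9a^3 + 9a^2 - 4a - 5).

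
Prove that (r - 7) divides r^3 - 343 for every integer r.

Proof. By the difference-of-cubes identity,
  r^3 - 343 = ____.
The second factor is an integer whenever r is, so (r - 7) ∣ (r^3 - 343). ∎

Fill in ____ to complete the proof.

(r - 7)(r^2 + 7r + 49)

a^3 - b^3 = (a - b)(a^2 + ab + b^2). With a = r, b = 7:
r^3 - 343 = (r - 7)(r^2 + 7r + 49).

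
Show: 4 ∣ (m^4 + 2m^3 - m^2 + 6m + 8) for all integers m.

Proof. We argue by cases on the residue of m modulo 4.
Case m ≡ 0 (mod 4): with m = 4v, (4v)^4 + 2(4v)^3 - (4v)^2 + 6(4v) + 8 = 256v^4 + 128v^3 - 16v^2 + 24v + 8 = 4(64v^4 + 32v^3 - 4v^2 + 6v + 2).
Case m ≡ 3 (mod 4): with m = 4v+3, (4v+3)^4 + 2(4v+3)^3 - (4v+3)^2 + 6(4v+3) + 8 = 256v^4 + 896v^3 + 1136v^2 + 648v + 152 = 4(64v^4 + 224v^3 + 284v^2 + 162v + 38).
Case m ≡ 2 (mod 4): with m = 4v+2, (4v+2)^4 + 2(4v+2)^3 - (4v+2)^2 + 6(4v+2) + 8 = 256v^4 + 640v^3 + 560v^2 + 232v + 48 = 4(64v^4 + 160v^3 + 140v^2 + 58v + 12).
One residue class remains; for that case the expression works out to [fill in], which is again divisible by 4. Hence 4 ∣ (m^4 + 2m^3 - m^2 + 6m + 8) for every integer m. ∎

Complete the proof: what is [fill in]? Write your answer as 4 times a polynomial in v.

4(64v^4 + 96v^3 + 44v^2 + 14v + 4)

The residues treated are {0, 3, 2}, so the missing case is m ≡ 1 (mod 4); write m = 4v+1.
Then (4v+1)^4 + 2(4v+1)^3 - (4v+1)^2 + 6(4v+1) + 8 = 256v^4 + 384v^3 + 176v^2 + 56v + 16 = 4(64v^4 + 96v^3 + 44v^2 + 14v + 4).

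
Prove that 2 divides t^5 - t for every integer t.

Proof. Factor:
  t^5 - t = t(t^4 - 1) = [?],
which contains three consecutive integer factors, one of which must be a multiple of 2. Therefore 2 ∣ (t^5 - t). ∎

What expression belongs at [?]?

(t - 1)t(t + 1)(t^2 + 1)

t^4 - 1 = (t^2 - 1)(t^2 + 1), and t^2 - 1 = (t-1)(t+1).
So t(t^4 - 1) = (t - 1)t(t + 1)(t^2 + 1).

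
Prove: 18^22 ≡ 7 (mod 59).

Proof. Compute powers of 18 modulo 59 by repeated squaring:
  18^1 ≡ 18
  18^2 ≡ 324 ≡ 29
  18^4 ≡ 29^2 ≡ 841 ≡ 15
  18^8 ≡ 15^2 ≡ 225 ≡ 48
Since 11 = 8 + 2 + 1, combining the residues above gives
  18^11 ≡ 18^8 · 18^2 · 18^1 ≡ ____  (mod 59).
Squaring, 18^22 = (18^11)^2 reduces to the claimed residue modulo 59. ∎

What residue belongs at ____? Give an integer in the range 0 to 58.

40

18^8 · 18^2 · 18^1 ≡ 48 · 29 · 18 = 25056.
25056 mod 59 = 40, so 18^11 ≡ 40 (mod 59).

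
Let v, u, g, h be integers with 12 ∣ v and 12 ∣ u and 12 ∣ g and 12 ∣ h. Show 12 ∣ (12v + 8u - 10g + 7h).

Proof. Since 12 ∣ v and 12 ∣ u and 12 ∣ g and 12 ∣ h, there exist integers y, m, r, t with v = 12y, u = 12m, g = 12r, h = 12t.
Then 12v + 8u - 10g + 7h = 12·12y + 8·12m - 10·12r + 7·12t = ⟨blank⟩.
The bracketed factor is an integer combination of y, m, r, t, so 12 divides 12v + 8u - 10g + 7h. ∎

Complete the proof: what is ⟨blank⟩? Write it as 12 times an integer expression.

Pull the common 12 out of every term: 12·12y + 8·12m - 10·12r + 7·12t = 12(8m - 10r + 7t + 12y).
8m - 10r + 7t + 12y is an integer, which exhibits the divisibility.

12(8m - 10r + 7t + 12y)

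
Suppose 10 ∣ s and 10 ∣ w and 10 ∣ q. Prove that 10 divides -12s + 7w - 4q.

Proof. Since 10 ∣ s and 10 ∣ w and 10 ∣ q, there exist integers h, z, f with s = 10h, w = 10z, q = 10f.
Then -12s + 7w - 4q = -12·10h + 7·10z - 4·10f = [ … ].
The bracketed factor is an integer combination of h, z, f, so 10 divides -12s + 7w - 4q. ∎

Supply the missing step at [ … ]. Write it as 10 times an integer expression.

Pull the common 10 out of every term: -12·10h + 7·10z - 4·10f = 10(-4f - 12h + 7z).
-4f - 12h + 7z is an integer, which exhibits the divisibility.

10(-4f - 12h + 7z)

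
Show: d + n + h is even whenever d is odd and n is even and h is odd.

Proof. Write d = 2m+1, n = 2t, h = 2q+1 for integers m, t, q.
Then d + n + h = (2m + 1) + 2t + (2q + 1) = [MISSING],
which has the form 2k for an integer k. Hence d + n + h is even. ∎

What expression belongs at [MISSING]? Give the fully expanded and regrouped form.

2(m + q + t + 1)

Expanding: (2m + 1) + 2t + (2q + 1) = 2m + 2q + 2t + 2.
Every term is even; pulling out the factor of 2 gives 2(m + q + t + 1).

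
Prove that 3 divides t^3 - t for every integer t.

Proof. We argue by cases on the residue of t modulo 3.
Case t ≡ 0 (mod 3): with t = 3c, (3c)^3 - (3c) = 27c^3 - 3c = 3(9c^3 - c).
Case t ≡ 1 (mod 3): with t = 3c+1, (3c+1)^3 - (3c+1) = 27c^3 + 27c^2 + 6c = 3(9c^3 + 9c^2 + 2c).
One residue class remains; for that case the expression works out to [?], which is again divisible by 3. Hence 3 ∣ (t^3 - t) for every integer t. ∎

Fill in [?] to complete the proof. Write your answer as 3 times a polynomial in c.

The residues treated are {0, 1}, so the missing case is t ≡ 2 (mod 3); write t = 3c+2.
Then (3c+2)^3 - (3c+2) = 27c^3 + 54c^2 + 33c + 6 = 3(9c^3 + 18c^2 + 11c + 2).

3(9c^3 + 18c^2 + 11c + 2)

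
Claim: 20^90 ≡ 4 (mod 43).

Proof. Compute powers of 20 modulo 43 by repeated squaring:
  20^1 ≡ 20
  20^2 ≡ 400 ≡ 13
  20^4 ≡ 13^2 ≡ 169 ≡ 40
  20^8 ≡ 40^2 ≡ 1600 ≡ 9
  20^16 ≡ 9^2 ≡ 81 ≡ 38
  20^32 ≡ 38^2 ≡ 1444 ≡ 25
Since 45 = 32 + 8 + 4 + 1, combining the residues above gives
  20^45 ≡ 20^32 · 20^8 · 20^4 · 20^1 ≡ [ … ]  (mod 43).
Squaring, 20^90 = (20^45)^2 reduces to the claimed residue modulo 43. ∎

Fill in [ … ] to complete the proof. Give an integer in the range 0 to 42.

20^32 · 20^8 · 20^4 · 20^1 ≡ 25 · 9 · 40 · 20 = 180000.
180000 mod 43 = 2, so 20^45 ≡ 2 (mod 43).

2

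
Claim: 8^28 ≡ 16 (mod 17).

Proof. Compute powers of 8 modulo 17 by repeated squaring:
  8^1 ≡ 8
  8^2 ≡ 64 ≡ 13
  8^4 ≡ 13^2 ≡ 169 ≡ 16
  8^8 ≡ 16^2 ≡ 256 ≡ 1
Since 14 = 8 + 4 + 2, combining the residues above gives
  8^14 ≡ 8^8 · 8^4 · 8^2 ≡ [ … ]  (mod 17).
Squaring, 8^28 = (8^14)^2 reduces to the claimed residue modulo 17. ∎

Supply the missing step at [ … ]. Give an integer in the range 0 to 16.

4

Multiply the listed residues: 1 · 16 · 13 = 16 → 208.
Reducing modulo 17: 208 = 12·17 + 4, so 8^14 ≡ 4.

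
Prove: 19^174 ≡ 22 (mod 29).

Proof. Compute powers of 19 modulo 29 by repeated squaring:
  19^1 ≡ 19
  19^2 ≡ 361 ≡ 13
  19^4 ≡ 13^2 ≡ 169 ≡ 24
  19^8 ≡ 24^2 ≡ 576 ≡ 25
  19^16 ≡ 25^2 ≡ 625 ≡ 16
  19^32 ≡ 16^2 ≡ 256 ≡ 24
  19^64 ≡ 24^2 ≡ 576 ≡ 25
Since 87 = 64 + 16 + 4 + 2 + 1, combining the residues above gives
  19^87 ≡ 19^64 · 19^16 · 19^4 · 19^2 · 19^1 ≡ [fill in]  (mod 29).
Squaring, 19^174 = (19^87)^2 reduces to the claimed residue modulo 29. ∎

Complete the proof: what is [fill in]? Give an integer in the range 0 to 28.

19^64 · 19^16 · 19^4 · 19^2 · 19^1 ≡ 25 · 16 · 24 · 13 · 19 = 2371200.
2371200 mod 29 = 15, so 19^87 ≡ 15 (mod 29).

15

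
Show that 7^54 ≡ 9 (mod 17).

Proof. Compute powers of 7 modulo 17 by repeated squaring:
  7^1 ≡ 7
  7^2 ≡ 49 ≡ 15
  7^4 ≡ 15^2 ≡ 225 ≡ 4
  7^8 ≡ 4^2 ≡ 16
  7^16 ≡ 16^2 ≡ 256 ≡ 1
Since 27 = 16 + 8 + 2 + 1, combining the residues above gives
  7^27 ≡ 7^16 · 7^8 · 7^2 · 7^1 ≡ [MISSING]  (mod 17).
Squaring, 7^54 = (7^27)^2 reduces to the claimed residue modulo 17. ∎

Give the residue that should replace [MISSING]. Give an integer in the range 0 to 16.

Multiply the listed residues: 1 · 16 · 15 · 7 = 16 → 240 → 1680.
Reducing modulo 17: 1680 = 98·17 + 14, so 7^27 ≡ 14.

14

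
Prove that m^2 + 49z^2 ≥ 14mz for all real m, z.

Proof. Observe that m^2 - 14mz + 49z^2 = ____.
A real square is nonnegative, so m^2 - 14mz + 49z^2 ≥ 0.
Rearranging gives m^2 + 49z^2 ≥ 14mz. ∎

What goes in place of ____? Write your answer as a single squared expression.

(m - 7z)^2

m^2 - 14mz + 49z^2 is a perfect-square trinomial: the outer terms are (m)^2 and (7z)^2, and the cross term is -2·m·7z.
So m^2 - 14mz + 49z^2 = (m - 7z)^2 ≥ 0.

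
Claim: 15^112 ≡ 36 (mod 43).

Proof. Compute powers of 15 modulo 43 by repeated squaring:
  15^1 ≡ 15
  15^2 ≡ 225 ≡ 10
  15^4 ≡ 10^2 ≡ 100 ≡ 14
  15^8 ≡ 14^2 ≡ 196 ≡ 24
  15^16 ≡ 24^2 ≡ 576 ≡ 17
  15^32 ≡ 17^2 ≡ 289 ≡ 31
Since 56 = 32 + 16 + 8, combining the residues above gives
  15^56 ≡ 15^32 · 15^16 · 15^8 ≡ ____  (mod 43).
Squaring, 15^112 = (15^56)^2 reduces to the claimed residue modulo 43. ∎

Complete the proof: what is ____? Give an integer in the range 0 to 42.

6

Multiply the listed residues: 31 · 17 · 24 = 527 → 12648.
Reducing modulo 43: 12648 = 294·43 + 6, so 15^56 ≡ 6.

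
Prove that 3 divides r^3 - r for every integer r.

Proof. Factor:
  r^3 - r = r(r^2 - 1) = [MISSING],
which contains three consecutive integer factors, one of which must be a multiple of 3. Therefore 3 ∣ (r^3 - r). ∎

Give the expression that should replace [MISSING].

r(r^2 - 1) = r(r - 1)(r + 1) = (r - 1)r(r + 1).
These three factors are consecutive integers, so their product is divisible by 3.

(r - 1)r(r + 1)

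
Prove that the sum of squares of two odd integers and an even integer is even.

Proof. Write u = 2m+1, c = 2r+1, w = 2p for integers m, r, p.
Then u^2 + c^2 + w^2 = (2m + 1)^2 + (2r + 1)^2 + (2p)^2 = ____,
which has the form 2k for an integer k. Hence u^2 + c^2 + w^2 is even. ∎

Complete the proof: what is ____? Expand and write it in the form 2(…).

(2m + 1)^2 + (2r + 1)^2 + (2p)^2 = 4m^2 + 4m + 4p^2 + 4r^2 + 4r + 2
= 2(2m^2 + 2m + 2p^2 + 2r^2 + 2r + 1).
Since 2m^2 + 2m + 2p^2 + 2r^2 + 2r + 1 is an integer, the sum of squares is of the form 2k for an integer k.

2(2m^2 + 2m + 2p^2 + 2r^2 + 2r + 1)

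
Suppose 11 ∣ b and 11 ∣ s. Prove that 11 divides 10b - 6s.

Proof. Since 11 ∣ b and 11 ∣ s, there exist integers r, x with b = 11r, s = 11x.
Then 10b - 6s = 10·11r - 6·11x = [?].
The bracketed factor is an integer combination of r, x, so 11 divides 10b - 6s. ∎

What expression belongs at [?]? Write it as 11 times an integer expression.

Each term has a factor of 11: 10·11r - 6·11x = 11·(10r - 6x).
Since 10r - 6x is an integer, 11 ∣ (10b - 6s).

11(10r - 6x)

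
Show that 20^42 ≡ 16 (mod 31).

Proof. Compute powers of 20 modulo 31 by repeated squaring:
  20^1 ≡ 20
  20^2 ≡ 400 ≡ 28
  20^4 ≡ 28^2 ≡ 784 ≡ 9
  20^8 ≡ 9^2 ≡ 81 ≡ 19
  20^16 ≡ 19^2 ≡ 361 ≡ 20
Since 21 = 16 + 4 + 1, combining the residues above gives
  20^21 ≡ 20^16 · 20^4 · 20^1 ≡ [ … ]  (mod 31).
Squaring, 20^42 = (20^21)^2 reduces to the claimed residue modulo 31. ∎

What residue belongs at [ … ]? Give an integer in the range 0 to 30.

20^16 · 20^4 · 20^1 ≡ 20 · 9 · 20 = 3600.
3600 mod 31 = 4, so 20^21 ≡ 4 (mod 31).

4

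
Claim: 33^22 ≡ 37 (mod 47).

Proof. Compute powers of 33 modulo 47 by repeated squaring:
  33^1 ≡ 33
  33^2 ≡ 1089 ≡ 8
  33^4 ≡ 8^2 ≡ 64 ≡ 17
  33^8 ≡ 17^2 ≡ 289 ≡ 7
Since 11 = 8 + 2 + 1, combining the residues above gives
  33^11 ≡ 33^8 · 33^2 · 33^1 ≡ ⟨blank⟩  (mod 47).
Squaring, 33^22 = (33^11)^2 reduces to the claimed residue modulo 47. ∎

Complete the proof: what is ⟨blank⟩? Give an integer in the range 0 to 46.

15

Multiply the listed residues: 7 · 8 · 33 = 56 → 1848.
Reducing modulo 47: 1848 = 39·47 + 15, so 33^11 ≡ 15.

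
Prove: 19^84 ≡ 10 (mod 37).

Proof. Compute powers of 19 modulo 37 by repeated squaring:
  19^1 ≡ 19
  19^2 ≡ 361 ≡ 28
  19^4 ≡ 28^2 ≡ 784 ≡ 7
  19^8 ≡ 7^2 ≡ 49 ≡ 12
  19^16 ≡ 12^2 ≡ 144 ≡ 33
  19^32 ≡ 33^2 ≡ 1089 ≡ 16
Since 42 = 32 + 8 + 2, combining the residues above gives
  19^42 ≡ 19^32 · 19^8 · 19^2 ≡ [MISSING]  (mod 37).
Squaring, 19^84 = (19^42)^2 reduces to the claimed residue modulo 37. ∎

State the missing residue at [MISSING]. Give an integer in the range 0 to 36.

11

19^32 · 19^8 · 19^2 ≡ 16 · 12 · 28 = 5376.
5376 mod 37 = 11, so 19^42 ≡ 11 (mod 37).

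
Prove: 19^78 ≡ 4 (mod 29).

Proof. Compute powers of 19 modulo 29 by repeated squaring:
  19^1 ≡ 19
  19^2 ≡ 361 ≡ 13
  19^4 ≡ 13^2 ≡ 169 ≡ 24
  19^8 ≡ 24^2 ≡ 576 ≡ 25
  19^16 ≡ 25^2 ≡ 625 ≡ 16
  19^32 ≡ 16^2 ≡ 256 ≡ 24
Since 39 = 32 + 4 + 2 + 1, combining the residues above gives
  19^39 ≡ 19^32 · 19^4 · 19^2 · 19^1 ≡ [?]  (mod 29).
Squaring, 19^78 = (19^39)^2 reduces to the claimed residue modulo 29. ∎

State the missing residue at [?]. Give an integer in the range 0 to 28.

19^32 · 19^4 · 19^2 · 19^1 ≡ 24 · 24 · 13 · 19 = 142272.
142272 mod 29 = 27, so 19^39 ≡ 27 (mod 29).

27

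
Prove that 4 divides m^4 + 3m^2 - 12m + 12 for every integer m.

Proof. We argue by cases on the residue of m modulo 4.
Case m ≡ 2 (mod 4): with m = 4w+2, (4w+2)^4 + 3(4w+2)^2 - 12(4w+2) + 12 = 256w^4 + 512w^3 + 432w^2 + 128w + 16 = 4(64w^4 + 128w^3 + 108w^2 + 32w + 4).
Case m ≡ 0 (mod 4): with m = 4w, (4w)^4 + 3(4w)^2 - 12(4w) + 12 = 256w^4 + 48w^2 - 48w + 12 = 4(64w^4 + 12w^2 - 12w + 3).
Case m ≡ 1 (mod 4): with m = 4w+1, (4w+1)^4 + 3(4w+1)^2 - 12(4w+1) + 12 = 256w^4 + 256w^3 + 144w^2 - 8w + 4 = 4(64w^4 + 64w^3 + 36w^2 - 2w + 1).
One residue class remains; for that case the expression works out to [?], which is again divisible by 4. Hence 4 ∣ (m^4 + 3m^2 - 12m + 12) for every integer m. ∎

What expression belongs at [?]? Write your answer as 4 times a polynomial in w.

4(64w^4 + 192w^3 + 228w^2 + 114w + 21)

The residues treated are {2, 0, 1}, so the missing case is m ≡ 3 (mod 4); write m = 4w+3.
Then (4w+3)^4 + 3(4w+3)^2 - 12(4w+3) + 12 = 256w^4 + 768w^3 + 912w^2 + 456w + 84 = 4(64w^4 + 192w^3 + 228w^2 + 114w + 21).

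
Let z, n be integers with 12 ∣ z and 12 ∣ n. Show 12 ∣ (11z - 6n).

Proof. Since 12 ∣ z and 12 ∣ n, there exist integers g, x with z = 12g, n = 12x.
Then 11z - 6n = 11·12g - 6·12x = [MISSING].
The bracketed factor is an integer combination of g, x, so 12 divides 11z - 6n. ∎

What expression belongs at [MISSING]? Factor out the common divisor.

Pull the common 12 out of every term: 11·12g - 6·12x = 12(11g - 6x).
11g - 6x is an integer, which exhibits the divisibility.

12(11g - 6x)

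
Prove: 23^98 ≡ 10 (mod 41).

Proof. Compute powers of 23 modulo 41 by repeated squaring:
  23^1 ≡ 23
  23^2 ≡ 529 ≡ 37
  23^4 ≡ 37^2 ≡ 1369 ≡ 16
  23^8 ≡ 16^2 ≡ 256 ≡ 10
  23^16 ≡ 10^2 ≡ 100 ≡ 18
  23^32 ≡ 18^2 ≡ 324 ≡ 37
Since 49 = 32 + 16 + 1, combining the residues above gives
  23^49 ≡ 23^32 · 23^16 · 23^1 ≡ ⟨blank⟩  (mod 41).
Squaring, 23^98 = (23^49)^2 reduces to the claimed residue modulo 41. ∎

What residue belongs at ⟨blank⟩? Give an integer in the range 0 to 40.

Multiply the listed residues: 37 · 18 · 23 = 666 → 15318.
Reducing modulo 41: 15318 = 373·41 + 25, so 23^49 ≡ 25.

25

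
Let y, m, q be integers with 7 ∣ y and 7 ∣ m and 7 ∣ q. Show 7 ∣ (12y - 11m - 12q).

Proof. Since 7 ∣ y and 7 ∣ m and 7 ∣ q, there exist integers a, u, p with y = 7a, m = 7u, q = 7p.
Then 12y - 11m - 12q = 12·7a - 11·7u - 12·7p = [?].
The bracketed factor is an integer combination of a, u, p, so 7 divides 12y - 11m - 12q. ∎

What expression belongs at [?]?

7(12a - 12p - 11u)

Each term has a factor of 7: 12·7a - 11·7u - 12·7p = 7·(12a - 12p - 11u).
Since 12a - 12p - 11u is an integer, 7 ∣ (12y - 11m - 12q).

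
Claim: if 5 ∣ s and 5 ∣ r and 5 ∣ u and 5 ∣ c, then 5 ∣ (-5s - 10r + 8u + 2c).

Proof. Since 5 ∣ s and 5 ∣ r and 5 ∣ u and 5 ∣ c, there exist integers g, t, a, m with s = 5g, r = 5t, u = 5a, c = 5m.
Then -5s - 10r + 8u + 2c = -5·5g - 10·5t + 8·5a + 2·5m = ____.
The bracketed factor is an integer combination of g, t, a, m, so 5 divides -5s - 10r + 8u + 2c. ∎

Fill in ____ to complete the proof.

Each term has a factor of 5: -5·5g - 10·5t + 8·5a + 2·5m = 5·(8a - 5g + 2m - 10t).
Since 8a - 5g + 2m - 10t is an integer, 5 ∣ (-5s - 10r + 8u + 2c).

5(8a - 5g + 2m - 10t)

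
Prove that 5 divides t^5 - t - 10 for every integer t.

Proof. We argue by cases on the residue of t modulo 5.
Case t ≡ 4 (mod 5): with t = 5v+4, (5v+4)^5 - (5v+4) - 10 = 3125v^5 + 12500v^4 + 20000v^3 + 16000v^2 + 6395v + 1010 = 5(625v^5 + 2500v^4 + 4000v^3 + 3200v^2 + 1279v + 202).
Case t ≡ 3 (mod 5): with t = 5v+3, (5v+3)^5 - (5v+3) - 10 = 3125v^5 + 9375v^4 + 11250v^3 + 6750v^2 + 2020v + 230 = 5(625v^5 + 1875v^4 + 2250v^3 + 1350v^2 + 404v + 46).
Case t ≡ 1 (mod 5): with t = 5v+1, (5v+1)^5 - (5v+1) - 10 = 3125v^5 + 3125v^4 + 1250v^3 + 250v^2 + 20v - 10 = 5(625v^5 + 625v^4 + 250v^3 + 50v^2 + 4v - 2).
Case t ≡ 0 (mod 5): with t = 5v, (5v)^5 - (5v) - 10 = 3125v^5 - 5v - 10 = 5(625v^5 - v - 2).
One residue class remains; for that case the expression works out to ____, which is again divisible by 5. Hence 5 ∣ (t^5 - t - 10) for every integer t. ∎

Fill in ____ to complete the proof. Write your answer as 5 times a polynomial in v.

The residues treated are {4, 3, 1, 0}, so the missing case is t ≡ 2 (mod 5); write t = 5v+2.
Then (5v+2)^5 - (5v+2) - 10 = 3125v^5 + 6250v^4 + 5000v^3 + 2000v^2 + 395v + 20 = 5(625v^5 + 1250v^4 + 1000v^3 + 400v^2 + 79v + 4).

5(625v^5 + 1250v^4 + 1000v^3 + 400v^2 + 79v + 4)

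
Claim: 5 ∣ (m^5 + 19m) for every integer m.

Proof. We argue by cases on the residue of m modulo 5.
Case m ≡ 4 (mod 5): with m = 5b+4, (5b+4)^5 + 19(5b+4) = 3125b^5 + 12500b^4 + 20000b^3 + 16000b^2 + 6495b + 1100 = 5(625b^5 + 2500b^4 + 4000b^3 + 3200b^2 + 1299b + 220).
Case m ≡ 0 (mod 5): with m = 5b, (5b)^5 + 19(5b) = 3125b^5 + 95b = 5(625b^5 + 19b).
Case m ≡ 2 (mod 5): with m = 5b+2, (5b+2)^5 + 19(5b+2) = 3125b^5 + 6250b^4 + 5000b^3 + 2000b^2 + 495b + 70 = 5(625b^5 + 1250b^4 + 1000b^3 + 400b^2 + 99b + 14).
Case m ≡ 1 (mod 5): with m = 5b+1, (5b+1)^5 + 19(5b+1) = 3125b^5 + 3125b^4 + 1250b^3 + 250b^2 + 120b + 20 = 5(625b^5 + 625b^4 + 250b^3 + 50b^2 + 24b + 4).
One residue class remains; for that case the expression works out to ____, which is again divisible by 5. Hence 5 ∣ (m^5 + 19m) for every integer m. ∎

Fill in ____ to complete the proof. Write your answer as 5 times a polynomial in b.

5(625b^5 + 1875b^4 + 2250b^3 + 1350b^2 + 424b + 60)

The residues treated are {4, 0, 2, 1}, so the missing case is m ≡ 3 (mod 5); write m = 5b+3.
Then (5b+3)^5 + 19(5b+3) = 3125b^5 + 9375b^4 + 11250b^3 + 6750b^2 + 2120b + 300 = 5(625b^5 + 1875b^4 + 2250b^3 + 1350b^2 + 424b + 60).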